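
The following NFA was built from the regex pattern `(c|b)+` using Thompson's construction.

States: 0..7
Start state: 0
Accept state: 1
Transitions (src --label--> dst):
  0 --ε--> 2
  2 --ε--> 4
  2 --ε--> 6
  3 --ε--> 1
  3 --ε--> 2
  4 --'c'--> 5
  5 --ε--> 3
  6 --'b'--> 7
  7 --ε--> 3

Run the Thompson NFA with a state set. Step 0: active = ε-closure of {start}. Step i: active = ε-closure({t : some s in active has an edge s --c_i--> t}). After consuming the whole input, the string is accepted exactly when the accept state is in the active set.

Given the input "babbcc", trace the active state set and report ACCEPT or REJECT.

Answer: REJECT

Derivation:
start: ε-closure({0}) = {0,2,4,6}
'b' @ 1: {1,2,3,4,6,7}  ✓accept
'a' @ 2: {}  — state set empty
rest 'bbcc' ignored (set empty)
after full input: {}  (accept=1 not in)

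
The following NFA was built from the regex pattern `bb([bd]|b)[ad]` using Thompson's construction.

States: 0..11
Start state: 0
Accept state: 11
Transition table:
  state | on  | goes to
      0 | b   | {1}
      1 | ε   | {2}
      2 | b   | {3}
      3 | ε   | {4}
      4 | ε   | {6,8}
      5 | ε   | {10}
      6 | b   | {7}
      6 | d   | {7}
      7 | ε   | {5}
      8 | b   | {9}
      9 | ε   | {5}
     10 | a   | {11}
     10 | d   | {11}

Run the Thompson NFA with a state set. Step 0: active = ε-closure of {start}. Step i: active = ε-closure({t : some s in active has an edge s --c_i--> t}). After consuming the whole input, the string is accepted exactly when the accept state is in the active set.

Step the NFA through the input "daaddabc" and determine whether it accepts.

Answer: REJECT

Derivation:
S₀ = ε-closure({0}) = {0}
'd' @ 1: {}  — state set empty
rest 'aaddabc' ignored (set empty)
final: {}; accept 11 not in set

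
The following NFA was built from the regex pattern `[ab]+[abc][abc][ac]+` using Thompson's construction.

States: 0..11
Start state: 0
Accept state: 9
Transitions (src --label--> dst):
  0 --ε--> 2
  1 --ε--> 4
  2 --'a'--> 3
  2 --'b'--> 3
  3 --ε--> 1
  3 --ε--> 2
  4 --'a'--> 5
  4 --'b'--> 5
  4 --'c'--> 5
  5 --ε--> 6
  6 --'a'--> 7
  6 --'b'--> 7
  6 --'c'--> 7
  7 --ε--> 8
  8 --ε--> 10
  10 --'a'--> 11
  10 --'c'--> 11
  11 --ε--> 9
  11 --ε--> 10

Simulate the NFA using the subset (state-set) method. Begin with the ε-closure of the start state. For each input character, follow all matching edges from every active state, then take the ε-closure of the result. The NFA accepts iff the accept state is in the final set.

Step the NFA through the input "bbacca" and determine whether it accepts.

start: ε-closure({0}) = {0,2}
'b' @ 1: {1,2,3,4}
'b' @ 2: {1,2,3,4,5,6}
'a' @ 3: {1,2,3,4,5,6,7,8,10}
'c' @ 4: {5,6,7,8,9,10,11}  ✓accept
'c' @ 5: {7,8,9,10,11}  ✓accept
'a' @ 6: {9,10,11}  ✓accept
final: {9,10,11}; accept 9 in set

Answer: ACCEPT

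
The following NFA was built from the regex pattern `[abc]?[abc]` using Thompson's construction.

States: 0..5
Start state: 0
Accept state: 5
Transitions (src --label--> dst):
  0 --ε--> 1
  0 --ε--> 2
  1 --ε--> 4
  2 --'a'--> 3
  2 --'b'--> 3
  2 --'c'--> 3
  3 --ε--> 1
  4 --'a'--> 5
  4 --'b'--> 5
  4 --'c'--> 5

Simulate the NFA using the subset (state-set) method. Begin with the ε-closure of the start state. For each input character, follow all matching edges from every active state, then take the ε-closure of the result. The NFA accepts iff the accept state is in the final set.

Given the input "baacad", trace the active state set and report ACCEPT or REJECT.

initial (ε-close {0}): {0,1,2,4}
'b' @ 1: {1,3,4,5}  (accept∈set)
'a' @ 2: {5}  (accept∈set)
'a' @ 3: {}  — dead — no transitions
rest 'cad' ignored (set empty)
after full input: {}  (accept=5 not in)

Answer: REJECT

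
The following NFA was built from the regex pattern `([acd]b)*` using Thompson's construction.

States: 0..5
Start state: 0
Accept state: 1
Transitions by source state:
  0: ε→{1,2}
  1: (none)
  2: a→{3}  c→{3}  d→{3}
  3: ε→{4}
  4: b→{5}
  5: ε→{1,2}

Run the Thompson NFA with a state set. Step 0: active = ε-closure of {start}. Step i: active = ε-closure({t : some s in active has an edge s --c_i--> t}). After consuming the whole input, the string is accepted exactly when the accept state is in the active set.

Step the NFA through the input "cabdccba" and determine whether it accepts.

Answer: REJECT

Trace:
initial (ε-close {0}): {0,1,2}
'c' @ 1: {3,4}
'a' @ 2: {}  — state set empty
rest 'bdccba' ignored (set empty)
end set {} — state 1 not in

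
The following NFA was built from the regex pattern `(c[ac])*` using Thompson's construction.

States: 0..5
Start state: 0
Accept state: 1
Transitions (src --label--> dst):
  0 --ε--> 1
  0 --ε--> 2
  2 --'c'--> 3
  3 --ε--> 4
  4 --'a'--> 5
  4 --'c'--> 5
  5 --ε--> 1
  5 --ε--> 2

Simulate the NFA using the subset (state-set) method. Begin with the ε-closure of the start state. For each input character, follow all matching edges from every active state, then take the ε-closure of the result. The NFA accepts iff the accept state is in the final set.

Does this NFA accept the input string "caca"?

Answer: ACCEPT

Trace:
initial (ε-close {0}): {0,1,2}
'c' @ 1: {3,4}
'a' @ 2: {1,2,5}  [accepting]
'c' @ 3: {3,4}
'a' @ 4: {1,2,5}  [accepting]
final: {1,2,5}; accept 1 in set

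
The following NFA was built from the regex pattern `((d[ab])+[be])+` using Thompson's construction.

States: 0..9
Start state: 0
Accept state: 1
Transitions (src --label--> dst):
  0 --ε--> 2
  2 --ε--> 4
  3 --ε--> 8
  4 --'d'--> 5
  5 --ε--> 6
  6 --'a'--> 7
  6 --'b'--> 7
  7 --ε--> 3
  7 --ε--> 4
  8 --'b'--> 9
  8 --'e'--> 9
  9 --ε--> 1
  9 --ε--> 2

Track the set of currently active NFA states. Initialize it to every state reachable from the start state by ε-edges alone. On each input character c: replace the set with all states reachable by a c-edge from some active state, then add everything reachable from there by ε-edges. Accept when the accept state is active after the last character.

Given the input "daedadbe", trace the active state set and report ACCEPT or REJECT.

initial (ε-close {0}): {0,2,4}
'd' @ 1: {5,6}
'a' @ 2: {3,4,7,8}
'e' @ 3: {1,2,4,9}  [accepting]
'd' @ 4: {5,6}
'a' @ 5: {3,4,7,8}
'd' @ 6: {5,6}
'b' @ 7: {3,4,7,8}
'e' @ 8: {1,2,4,9}  [accepting]
end set {1,2,4,9} — state 1 in

Answer: ACCEPT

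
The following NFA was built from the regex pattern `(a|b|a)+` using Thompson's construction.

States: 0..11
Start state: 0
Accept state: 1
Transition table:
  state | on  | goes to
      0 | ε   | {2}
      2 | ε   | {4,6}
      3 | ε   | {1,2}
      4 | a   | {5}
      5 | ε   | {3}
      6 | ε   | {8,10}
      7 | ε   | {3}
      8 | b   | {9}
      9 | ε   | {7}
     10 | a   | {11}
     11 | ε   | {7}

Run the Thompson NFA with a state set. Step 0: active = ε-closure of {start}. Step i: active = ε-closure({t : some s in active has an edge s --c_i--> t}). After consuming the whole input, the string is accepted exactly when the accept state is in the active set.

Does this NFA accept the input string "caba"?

Answer: REJECT

Trace:
start: ε-closure({0}) = {0,2,4,6,8,10}
'c' @ 1: {}  — state set empty
rest 'aba' ignored (set empty)
after full input: {}  (accept=1 not in)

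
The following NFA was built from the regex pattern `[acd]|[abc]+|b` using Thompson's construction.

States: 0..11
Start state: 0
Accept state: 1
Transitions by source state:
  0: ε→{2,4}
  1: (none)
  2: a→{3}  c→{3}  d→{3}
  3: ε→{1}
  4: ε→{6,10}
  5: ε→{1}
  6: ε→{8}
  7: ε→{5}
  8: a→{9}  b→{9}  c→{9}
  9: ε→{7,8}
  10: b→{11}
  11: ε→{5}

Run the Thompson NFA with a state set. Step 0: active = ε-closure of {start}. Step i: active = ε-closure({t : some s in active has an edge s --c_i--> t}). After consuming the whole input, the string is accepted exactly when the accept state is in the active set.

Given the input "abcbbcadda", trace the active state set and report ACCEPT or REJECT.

start: ε-closure({0}) = {0,2,4,6,8,10}
'a' @ 1: {1,3,5,7,8,9}  ✓accept
'b' @ 2: {1,5,7,8,9}  ✓accept
'c' @ 3: {1,5,7,8,9}  ✓accept
'b' @ 4: {1,5,7,8,9}  ✓accept
'b' @ 5: {1,5,7,8,9}  ✓accept
'c' @ 6: {1,5,7,8,9}  ✓accept
'a' @ 7: {1,5,7,8,9}  ✓accept
'd' @ 8: {}  — dead — no transitions
rest 'da' ignored (set empty)
final: {}; accept 1 not in set

Answer: REJECT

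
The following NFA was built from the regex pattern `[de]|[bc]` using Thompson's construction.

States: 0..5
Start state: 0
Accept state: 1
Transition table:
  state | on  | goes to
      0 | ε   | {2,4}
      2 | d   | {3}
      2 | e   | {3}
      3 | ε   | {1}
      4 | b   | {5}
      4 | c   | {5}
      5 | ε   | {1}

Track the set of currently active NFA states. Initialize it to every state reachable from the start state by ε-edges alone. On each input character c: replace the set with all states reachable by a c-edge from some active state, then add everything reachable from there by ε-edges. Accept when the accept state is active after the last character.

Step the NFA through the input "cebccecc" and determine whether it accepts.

Answer: REJECT

Steps:
start: ε-closure({0}) = {0,2,4}
'c' @ 1: {1,5}  [accepting]
'e' @ 2: {}  — dead — no transitions
rest 'bccecc' ignored (set empty)
end set {} — state 1 not in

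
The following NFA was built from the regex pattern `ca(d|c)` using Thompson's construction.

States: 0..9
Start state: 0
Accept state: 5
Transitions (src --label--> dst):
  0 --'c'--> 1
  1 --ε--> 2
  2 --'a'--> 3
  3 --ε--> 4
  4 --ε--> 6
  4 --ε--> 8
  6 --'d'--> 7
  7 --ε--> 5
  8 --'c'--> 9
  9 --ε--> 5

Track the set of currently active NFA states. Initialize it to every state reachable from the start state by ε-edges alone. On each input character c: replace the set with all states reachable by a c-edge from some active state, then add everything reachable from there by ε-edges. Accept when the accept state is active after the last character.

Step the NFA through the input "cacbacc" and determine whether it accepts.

Answer: REJECT

Trace:
initial (ε-close {0}): {0}
'c' @ 1: {1,2}
'a' @ 2: {3,4,6,8}
'c' @ 3: {5,9}  ✓accept
'b' @ 4: {}  — state set empty
rest 'acc' ignored (set empty)
after full input: {}  (accept=5 not in)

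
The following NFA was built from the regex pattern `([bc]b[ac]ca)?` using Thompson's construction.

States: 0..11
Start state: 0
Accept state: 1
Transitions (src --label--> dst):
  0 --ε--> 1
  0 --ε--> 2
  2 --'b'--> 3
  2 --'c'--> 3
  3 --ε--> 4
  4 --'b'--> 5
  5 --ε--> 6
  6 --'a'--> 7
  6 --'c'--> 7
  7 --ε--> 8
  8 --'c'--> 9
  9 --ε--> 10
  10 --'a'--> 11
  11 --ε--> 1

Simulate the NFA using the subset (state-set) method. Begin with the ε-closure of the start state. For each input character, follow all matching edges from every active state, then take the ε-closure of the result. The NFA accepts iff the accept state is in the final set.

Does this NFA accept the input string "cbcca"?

S₀ = ε-closure({0}) = {0,1,2}
'c' @ 1: {3,4}
'b' @ 2: {5,6}
'c' @ 3: {7,8}
'c' @ 4: {9,10}
'a' @ 5: {1,11}  (accept∈set)
final: {1,11}; accept 1 in set

Answer: ACCEPT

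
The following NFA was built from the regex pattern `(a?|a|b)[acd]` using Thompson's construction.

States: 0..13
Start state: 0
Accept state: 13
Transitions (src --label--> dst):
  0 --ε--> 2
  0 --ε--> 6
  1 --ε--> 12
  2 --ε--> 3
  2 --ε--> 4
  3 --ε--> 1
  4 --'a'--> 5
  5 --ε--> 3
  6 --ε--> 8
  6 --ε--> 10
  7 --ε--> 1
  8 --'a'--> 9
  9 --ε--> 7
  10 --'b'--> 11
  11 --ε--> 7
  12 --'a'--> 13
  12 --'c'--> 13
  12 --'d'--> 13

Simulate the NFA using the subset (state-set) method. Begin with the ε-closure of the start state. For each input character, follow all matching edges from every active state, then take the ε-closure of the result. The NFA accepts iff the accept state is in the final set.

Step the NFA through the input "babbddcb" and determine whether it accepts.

Answer: REJECT

Trace:
initial (ε-close {0}): {0,1,2,3,4,6,8,10,12}
'b' @ 1: {1,7,11,12}
'a' @ 2: {13}  (accept∈set)
'b' @ 3: {}  — no active states
rest 'bddcb' ignored (set empty)
after full input: {}  (accept=13 not in)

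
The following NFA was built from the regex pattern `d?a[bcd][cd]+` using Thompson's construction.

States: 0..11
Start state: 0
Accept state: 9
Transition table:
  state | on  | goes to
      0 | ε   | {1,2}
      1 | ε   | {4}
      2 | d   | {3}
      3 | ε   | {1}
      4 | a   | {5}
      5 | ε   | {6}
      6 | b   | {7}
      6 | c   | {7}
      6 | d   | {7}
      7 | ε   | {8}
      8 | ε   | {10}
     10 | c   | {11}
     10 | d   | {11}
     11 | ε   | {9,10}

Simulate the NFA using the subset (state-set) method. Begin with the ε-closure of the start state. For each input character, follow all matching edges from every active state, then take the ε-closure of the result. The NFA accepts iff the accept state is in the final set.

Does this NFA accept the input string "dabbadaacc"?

initial (ε-close {0}): {0,1,2,4}
'd' @ 1: {1,3,4}
'a' @ 2: {5,6}
'b' @ 3: {7,8,10}
'b' @ 4: {}  — dead — no transitions
rest 'adaacc' ignored (set empty)
end set {} — state 9 not in

Answer: REJECT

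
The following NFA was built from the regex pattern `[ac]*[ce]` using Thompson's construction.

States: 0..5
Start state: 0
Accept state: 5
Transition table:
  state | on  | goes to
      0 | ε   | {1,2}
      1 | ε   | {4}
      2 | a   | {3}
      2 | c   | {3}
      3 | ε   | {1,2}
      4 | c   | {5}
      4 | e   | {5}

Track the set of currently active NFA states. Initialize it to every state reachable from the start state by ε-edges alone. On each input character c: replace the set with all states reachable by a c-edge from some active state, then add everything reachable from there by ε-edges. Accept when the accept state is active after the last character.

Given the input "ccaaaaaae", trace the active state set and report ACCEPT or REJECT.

Answer: ACCEPT

Steps:
start: ε-closure({0}) = {0,1,2,4}
'c' @ 1: {1,2,3,4,5}  (accept∈set)
'c' @ 2: {1,2,3,4,5}  (accept∈set)
'a' @ 3: {1,2,3,4}
'a' @ 4: {1,2,3,4}
'a' @ 5: {1,2,3,4}
'a' @ 6: {1,2,3,4}
'a' @ 7: {1,2,3,4}
'a' @ 8: {1,2,3,4}
'e' @ 9: {5}  (accept∈set)
after full input: {5}  (accept=5 in)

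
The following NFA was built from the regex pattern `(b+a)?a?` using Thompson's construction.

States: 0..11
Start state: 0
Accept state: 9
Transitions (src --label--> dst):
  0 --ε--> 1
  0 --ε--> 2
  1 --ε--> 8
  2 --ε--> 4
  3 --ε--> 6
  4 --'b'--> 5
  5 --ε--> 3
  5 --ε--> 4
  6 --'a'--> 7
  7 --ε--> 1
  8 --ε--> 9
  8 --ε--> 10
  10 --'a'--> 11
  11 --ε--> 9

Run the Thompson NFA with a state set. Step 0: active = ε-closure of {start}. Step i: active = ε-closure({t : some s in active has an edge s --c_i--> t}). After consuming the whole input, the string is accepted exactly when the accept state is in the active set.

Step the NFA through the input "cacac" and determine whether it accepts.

initial (ε-close {0}): {0,1,2,4,8,9,10}
'c' @ 1: {}  — state set empty
rest 'acac' ignored (set empty)
final: {}; accept 9 not in set

Answer: REJECT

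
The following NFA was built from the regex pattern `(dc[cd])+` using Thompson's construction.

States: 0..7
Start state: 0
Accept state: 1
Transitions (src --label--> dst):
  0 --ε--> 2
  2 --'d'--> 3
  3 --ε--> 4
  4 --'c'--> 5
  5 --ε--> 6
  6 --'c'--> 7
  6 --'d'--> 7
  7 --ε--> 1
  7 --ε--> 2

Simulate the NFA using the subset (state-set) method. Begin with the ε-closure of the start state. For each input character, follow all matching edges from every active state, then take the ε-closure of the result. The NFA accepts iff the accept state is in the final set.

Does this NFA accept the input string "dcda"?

Answer: REJECT

Steps:
initial (ε-close {0}): {0,2}
'd' @ 1: {3,4}
'c' @ 2: {5,6}
'd' @ 3: {1,2,7}  ✓accept
'a' @ 4: {}  — state set empty
end set {} — state 1 not in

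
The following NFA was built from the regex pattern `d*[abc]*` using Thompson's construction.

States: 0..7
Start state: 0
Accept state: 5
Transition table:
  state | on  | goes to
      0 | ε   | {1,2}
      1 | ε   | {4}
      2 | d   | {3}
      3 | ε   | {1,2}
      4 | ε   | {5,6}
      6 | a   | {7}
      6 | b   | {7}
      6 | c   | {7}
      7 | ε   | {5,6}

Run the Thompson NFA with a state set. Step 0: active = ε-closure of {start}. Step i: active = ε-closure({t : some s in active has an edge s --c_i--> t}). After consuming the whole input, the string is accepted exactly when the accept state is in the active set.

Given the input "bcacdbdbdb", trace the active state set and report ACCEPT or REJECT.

start: ε-closure({0}) = {0,1,2,4,5,6}
'b' @ 1: {5,6,7}  (accept∈set)
'c' @ 2: {5,6,7}  (accept∈set)
'a' @ 3: {5,6,7}  (accept∈set)
'c' @ 4: {5,6,7}  (accept∈set)
'd' @ 5: {}  — dead — no transitions
rest 'bdbdb' ignored (set empty)
end set {} — state 5 not in

Answer: REJECT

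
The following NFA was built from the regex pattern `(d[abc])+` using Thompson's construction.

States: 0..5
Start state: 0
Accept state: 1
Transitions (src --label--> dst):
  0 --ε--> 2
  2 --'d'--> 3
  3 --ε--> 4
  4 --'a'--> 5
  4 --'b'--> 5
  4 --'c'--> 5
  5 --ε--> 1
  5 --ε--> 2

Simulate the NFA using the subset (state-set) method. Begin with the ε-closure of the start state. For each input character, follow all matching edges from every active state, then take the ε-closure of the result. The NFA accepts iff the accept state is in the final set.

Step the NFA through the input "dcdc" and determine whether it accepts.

Answer: ACCEPT

Trace:
initial (ε-close {0}): {0,2}
'd' @ 1: {3,4}
'c' @ 2: {1,2,5}  (accept∈set)
'd' @ 3: {3,4}
'c' @ 4: {1,2,5}  (accept∈set)
end set {1,2,5} — state 1 in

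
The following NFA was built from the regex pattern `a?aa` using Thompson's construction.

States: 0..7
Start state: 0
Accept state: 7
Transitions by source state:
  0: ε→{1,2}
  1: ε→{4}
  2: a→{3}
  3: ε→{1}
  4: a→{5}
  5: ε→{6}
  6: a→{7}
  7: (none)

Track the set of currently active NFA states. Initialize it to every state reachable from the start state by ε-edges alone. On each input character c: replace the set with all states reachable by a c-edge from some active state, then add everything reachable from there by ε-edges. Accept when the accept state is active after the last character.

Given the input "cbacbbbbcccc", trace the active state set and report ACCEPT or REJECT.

initial (ε-close {0}): {0,1,2,4}
'c' @ 1: {}  — state set empty
rest 'bacbbbbcccc' ignored (set empty)
end set {} — state 7 not in

Answer: REJECT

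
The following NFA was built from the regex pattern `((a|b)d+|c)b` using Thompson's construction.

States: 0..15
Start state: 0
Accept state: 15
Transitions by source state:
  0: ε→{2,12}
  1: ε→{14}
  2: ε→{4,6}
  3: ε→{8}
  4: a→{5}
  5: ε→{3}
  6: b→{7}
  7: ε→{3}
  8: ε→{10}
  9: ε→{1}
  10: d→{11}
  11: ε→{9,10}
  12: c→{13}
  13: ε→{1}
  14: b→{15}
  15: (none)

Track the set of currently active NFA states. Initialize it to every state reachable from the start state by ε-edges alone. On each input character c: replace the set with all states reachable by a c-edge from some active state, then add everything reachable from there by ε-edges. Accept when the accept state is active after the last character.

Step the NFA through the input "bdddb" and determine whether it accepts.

Answer: ACCEPT

Derivation:
start: ε-closure({0}) = {0,2,4,6,12}
'b' @ 1: {3,7,8,10}
'd' @ 2: {1,9,10,11,14}
'd' @ 3: {1,9,10,11,14}
'd' @ 4: {1,9,10,11,14}
'b' @ 5: {15}  ✓accept
final: {15}; accept 15 in set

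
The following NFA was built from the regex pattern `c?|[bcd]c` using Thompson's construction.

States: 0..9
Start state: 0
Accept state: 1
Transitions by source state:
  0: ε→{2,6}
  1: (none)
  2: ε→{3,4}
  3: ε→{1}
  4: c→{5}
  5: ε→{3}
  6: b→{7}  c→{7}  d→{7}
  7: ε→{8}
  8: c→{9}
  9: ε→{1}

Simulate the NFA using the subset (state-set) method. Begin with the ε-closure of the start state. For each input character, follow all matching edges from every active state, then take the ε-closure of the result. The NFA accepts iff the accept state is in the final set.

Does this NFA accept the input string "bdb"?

S₀ = ε-closure({0}) = {0,1,2,3,4,6}
'b' @ 1: {7,8}
'd' @ 2: {}  — dead — no transitions
rest 'b' ignored (set empty)
after full input: {}  (accept=1 not in)

Answer: REJECT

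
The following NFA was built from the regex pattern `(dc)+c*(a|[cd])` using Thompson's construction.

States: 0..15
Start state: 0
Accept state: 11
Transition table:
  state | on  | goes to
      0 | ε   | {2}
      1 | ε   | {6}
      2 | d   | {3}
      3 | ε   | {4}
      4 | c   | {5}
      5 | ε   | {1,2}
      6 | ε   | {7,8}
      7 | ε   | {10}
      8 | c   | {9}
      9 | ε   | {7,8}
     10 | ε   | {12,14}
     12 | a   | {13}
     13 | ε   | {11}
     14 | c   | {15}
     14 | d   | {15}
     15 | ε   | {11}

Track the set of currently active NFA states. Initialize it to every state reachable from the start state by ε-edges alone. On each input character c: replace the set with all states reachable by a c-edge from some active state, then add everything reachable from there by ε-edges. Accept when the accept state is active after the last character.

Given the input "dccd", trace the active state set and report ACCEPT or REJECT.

Answer: ACCEPT

Trace:
start: ε-closure({0}) = {0,2}
'd' @ 1: {3,4}
'c' @ 2: {1,2,5,6,7,8,10,12,14}
'c' @ 3: {7,8,9,10,11,12,14,15}  ✓accept
'd' @ 4: {11,15}  ✓accept
end set {11,15} — state 11 in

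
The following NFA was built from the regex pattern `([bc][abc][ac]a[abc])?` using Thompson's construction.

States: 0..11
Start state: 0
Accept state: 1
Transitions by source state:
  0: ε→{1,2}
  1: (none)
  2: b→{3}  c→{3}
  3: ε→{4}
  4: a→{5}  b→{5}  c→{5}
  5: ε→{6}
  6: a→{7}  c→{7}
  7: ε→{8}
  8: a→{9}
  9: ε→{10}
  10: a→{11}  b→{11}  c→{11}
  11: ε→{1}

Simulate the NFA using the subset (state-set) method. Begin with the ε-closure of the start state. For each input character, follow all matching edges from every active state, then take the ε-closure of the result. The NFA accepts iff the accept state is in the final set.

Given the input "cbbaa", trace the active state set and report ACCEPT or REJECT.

Answer: REJECT

Derivation:
S₀ = ε-closure({0}) = {0,1,2}
'c' @ 1: {3,4}
'b' @ 2: {5,6}
'b' @ 3: {}  — dead — no transitions
rest 'aa' ignored (set empty)
after full input: {}  (accept=1 not in)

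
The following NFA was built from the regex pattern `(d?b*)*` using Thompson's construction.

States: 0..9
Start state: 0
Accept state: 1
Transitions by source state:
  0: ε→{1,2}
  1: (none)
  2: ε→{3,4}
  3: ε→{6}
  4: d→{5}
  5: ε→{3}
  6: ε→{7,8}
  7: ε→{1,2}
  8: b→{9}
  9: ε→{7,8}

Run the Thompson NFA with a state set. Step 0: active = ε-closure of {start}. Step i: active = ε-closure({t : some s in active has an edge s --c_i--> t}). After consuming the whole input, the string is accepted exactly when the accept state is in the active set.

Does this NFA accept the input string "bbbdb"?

Answer: ACCEPT

Trace:
S₀ = ε-closure({0}) = {0,1,2,3,4,6,7,8}
'b' @ 1: {1,2,3,4,6,7,8,9}  ✓accept
'b' @ 2: {1,2,3,4,6,7,8,9}  ✓accept
'b' @ 3: {1,2,3,4,6,7,8,9}  ✓accept
'd' @ 4: {1,2,3,4,5,6,7,8}  ✓accept
'b' @ 5: {1,2,3,4,6,7,8,9}  ✓accept
end set {1,2,3,4,6,7,8,9} — state 1 in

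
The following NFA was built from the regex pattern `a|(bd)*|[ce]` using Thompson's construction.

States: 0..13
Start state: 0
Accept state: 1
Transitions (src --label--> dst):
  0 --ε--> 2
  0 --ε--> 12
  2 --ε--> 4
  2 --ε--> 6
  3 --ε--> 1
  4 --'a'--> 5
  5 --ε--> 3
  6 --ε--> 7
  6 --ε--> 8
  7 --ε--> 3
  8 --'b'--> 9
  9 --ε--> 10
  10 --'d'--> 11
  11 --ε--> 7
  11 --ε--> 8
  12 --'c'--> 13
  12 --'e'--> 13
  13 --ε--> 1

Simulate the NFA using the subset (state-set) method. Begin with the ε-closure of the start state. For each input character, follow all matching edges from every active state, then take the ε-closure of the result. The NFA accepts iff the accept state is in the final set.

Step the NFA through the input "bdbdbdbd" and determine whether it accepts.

start: ε-closure({0}) = {0,1,2,3,4,6,7,8,12}
'b' @ 1: {9,10}
'd' @ 2: {1,3,7,8,11}  (accept∈set)
'b' @ 3: {9,10}
'd' @ 4: {1,3,7,8,11}  (accept∈set)
'b' @ 5: {9,10}
'd' @ 6: {1,3,7,8,11}  (accept∈set)
'b' @ 7: {9,10}
'd' @ 8: {1,3,7,8,11}  (accept∈set)
after full input: {1,3,7,8,11}  (accept=1 in)

Answer: ACCEPT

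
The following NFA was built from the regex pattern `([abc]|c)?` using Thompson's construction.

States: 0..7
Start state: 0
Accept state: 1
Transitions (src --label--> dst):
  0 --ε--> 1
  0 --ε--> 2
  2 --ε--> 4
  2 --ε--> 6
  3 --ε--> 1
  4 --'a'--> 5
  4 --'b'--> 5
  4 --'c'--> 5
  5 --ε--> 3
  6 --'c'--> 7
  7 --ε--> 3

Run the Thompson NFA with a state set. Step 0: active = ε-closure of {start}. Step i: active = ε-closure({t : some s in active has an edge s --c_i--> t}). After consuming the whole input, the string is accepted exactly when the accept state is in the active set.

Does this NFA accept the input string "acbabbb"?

Answer: REJECT

Derivation:
initial (ε-close {0}): {0,1,2,4,6}
'a' @ 1: {1,3,5}  (accept∈set)
'c' @ 2: {}  — state set empty
rest 'babbb' ignored (set empty)
final: {}; accept 1 not in set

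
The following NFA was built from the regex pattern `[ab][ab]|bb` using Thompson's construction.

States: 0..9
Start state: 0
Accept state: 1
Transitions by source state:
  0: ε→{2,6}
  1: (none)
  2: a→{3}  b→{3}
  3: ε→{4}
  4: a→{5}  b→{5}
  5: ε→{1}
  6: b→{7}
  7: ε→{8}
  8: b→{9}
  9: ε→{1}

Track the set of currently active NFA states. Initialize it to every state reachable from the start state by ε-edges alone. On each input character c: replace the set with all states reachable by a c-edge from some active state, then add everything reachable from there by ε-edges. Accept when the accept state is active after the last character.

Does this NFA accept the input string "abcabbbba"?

initial (ε-close {0}): {0,2,6}
'a' @ 1: {3,4}
'b' @ 2: {1,5}  ✓accept
'c' @ 3: {}  — state set empty
rest 'abbbba' ignored (set empty)
final: {}; accept 1 not in set

Answer: REJECT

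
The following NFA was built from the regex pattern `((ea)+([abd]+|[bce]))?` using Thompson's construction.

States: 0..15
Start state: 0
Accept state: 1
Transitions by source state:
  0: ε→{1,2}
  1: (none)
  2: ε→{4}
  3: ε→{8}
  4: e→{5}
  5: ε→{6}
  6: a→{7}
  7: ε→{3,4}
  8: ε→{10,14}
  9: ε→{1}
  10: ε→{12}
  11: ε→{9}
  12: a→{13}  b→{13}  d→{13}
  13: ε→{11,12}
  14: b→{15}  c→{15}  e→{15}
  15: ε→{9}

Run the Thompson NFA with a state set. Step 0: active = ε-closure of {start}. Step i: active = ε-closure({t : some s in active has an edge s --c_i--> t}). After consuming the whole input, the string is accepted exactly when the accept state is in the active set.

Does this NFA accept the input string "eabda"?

initial (ε-close {0}): {0,1,2,4}
'e' @ 1: {5,6}
'a' @ 2: {3,4,7,8,10,12,14}
'b' @ 3: {1,9,11,12,13,15}  [accepting]
'd' @ 4: {1,9,11,12,13}  [accepting]
'a' @ 5: {1,9,11,12,13}  [accepting]
end set {1,9,11,12,13} — state 1 in

Answer: ACCEPT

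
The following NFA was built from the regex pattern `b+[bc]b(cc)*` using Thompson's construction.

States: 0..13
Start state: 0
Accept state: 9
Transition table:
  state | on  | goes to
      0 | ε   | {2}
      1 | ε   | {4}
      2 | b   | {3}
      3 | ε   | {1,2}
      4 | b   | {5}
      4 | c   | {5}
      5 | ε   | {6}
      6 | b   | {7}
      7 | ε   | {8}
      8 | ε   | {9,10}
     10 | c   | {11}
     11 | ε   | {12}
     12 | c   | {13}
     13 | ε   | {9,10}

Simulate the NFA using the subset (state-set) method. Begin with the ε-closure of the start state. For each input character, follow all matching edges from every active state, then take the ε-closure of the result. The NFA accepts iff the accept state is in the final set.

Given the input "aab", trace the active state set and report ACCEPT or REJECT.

Answer: REJECT

Derivation:
initial (ε-close {0}): {0,2}
'a' @ 1: {}  — no active states
rest 'ab' ignored (set empty)
final: {}; accept 9 not in set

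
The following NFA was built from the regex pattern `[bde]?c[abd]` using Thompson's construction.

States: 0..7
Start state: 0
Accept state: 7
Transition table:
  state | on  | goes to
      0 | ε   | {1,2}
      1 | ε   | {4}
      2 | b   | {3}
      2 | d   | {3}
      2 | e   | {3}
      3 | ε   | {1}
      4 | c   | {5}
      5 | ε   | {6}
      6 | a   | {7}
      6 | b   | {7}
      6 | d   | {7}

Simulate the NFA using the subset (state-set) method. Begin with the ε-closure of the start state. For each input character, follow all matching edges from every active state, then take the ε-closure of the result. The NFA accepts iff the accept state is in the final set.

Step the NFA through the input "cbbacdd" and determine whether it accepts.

initial (ε-close {0}): {0,1,2,4}
'c' @ 1: {5,6}
'b' @ 2: {7}  ✓accept
'b' @ 3: {}  — dead — no transitions
rest 'acdd' ignored (set empty)
after full input: {}  (accept=7 not in)

Answer: REJECT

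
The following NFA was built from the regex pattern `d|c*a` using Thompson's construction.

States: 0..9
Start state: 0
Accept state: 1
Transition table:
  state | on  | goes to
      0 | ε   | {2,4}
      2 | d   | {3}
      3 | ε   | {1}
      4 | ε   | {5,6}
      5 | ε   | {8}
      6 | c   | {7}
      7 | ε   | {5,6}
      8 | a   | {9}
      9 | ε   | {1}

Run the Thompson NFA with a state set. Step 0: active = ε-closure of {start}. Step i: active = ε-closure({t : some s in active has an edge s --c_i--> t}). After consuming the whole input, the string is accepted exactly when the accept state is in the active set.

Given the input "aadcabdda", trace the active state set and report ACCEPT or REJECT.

start: ε-closure({0}) = {0,2,4,5,6,8}
'a' @ 1: {1,9}  (accept∈set)
'a' @ 2: {}  — state set empty
rest 'dcabdda' ignored (set empty)
final: {}; accept 1 not in set

Answer: REJECT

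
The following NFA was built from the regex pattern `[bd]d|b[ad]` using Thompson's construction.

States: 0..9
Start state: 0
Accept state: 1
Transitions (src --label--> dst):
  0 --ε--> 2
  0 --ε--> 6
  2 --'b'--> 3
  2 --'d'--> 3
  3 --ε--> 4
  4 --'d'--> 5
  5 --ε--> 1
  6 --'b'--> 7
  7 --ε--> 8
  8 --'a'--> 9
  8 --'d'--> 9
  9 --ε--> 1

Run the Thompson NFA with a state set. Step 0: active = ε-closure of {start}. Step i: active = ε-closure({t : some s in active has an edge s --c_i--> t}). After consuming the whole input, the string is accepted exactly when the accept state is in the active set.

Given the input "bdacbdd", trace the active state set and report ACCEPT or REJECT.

Answer: REJECT

Trace:
initial (ε-close {0}): {0,2,6}
'b' @ 1: {3,4,7,8}
'd' @ 2: {1,5,9}  (accept∈set)
'a' @ 3: {}  — dead — no transitions
rest 'cbdd' ignored (set empty)
after full input: {}  (accept=1 not in)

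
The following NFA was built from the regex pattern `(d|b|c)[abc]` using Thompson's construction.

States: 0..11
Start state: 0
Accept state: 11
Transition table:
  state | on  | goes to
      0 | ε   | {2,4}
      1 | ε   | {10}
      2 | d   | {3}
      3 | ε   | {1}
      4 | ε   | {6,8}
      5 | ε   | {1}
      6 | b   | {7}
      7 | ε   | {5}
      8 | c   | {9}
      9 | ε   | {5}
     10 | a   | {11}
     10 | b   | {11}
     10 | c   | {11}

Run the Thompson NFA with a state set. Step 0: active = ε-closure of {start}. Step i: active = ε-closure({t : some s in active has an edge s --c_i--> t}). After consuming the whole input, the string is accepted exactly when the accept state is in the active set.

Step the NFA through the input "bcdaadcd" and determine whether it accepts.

Answer: REJECT

Derivation:
start: ε-closure({0}) = {0,2,4,6,8}
'b' @ 1: {1,5,7,10}
'c' @ 2: {11}  (accept∈set)
'd' @ 3: {}  — no active states
rest 'aadcd' ignored (set empty)
after full input: {}  (accept=11 not in)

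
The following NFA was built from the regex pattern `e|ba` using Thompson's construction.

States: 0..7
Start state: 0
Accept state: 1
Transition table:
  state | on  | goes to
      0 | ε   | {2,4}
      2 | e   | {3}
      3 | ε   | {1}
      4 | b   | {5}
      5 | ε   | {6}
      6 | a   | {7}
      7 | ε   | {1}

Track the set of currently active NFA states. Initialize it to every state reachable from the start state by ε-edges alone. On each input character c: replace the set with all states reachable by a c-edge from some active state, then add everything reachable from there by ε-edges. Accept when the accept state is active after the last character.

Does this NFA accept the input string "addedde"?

Answer: REJECT

Steps:
S₀ = ε-closure({0}) = {0,2,4}
'a' @ 1: {}  — dead — no transitions
rest 'ddedde' ignored (set empty)
end set {} — state 1 not in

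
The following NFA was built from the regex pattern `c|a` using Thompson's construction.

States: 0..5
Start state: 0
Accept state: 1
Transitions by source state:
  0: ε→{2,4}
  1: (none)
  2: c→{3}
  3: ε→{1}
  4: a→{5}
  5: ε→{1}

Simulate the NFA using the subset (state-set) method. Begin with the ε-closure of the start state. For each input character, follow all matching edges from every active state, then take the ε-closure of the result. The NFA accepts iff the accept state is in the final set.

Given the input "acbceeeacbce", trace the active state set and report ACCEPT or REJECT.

Answer: REJECT

Trace:
initial (ε-close {0}): {0,2,4}
'a' @ 1: {1,5}  [accepting]
'c' @ 2: {}  — dead — no transitions
rest 'bceeeacbce' ignored (set empty)
end set {} — state 1 not in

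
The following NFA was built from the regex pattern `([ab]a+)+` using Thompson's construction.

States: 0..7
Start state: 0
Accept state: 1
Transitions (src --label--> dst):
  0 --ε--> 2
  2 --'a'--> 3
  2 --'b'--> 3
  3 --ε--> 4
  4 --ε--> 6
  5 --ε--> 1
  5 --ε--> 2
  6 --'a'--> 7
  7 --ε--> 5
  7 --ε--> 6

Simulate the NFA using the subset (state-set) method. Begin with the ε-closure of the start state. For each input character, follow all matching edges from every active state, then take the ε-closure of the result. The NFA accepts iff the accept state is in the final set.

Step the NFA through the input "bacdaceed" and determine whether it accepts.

Answer: REJECT

Trace:
S₀ = ε-closure({0}) = {0,2}
'b' @ 1: {3,4,6}
'a' @ 2: {1,2,5,6,7}  (accept∈set)
'c' @ 3: {}  — dead — no transitions
rest 'daceed' ignored (set empty)
end set {} — state 1 not in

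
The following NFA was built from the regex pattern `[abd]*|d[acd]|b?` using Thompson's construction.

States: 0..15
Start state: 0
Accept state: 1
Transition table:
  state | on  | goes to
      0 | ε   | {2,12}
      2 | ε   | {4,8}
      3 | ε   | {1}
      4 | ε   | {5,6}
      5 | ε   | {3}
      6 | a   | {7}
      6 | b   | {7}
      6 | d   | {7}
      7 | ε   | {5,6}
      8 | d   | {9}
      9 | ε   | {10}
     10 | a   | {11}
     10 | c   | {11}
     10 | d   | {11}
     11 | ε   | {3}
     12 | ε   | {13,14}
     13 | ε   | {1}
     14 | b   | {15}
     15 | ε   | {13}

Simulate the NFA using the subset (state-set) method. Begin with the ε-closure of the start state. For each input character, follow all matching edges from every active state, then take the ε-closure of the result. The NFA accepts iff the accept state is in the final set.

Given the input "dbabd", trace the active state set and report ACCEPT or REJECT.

Answer: ACCEPT

Derivation:
S₀ = ε-closure({0}) = {0,1,2,3,4,5,6,8,12,13,14}
'd' @ 1: {1,3,5,6,7,9,10}  [accepting]
'b' @ 2: {1,3,5,6,7}  [accepting]
'a' @ 3: {1,3,5,6,7}  [accepting]
'b' @ 4: {1,3,5,6,7}  [accepting]
'd' @ 5: {1,3,5,6,7}  [accepting]
end set {1,3,5,6,7} — state 1 in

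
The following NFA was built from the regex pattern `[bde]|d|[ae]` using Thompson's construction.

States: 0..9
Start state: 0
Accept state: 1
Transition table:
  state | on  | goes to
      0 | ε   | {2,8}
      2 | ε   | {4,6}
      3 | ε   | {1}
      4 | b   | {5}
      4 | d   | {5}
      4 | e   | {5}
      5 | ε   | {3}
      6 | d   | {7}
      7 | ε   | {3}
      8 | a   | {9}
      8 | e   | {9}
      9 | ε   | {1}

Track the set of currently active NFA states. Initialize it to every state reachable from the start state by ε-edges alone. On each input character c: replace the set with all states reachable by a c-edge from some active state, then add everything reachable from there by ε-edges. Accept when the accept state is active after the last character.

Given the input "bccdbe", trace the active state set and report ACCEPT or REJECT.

Answer: REJECT

Steps:
start: ε-closure({0}) = {0,2,4,6,8}
'b' @ 1: {1,3,5}  [accepting]
'c' @ 2: {}  — no active states
rest 'cdbe' ignored (set empty)
after full input: {}  (accept=1 not in)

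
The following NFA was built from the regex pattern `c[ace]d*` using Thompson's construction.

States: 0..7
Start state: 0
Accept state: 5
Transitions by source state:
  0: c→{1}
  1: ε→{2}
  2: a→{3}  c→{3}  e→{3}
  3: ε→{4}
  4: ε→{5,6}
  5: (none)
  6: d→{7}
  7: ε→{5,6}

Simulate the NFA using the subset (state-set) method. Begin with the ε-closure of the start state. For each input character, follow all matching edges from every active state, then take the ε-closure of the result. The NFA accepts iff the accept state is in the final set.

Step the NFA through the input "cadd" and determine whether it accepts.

start: ε-closure({0}) = {0}
'c' @ 1: {1,2}
'a' @ 2: {3,4,5,6}  ✓accept
'd' @ 3: {5,6,7}  ✓accept
'd' @ 4: {5,6,7}  ✓accept
after full input: {5,6,7}  (accept=5 in)

Answer: ACCEPT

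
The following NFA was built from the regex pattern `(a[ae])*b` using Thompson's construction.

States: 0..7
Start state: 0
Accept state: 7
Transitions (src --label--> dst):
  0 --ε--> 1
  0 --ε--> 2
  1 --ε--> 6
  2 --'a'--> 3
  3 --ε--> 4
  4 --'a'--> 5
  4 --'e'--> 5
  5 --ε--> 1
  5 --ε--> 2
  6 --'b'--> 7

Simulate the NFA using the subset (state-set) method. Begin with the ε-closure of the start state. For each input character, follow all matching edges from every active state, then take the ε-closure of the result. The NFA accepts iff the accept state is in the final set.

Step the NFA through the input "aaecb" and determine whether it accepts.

Answer: REJECT

Steps:
start: ε-closure({0}) = {0,1,2,6}
'a' @ 1: {3,4}
'a' @ 2: {1,2,5,6}
'e' @ 3: {}  — no active states
rest 'cb' ignored (set empty)
after full input: {}  (accept=7 not in)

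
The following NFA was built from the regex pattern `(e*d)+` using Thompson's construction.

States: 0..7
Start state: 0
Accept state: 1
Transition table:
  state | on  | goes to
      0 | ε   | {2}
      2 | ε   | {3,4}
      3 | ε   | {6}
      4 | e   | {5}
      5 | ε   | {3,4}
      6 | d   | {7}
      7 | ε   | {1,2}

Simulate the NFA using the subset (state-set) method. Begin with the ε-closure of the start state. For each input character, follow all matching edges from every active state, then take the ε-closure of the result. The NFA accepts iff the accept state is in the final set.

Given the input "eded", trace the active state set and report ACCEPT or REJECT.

Answer: ACCEPT

Trace:
initial (ε-close {0}): {0,2,3,4,6}
'e' @ 1: {3,4,5,6}
'd' @ 2: {1,2,3,4,6,7}  ✓accept
'e' @ 3: {3,4,5,6}
'd' @ 4: {1,2,3,4,6,7}  ✓accept
after full input: {1,2,3,4,6,7}  (accept=1 in)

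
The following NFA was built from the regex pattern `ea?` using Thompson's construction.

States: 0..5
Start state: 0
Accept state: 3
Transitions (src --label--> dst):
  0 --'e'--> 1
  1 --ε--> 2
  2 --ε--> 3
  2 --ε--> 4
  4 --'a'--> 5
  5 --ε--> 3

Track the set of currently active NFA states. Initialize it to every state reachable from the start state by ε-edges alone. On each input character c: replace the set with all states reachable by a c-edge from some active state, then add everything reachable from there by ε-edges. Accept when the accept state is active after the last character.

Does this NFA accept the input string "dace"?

initial (ε-close {0}): {0}
'd' @ 1: {}  — dead — no transitions
rest 'ace' ignored (set empty)
final: {}; accept 3 not in set

Answer: REJECT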